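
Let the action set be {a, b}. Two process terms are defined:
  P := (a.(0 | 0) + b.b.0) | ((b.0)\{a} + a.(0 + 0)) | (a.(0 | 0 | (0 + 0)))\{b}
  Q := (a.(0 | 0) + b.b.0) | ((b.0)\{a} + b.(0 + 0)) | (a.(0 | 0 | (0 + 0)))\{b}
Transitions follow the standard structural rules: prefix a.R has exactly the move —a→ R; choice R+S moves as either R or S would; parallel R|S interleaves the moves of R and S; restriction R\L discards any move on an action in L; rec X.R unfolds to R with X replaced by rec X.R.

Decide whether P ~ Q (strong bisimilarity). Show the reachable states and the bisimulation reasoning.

NO

P's transition system — 24 states:
  m0 = (a.(0 | 0) + b.b.0) | ((b.0)\{a} + a.(0 + 0)) | (a.(0 | 0 | (0 + 0)))\{b} has moves -a-> m1, -a-> m2, -a-> m3, -b-> m4, -b-> m5
  m1 = (a.(0 | 0) + b.b.0) | ((b.0)\{a} + a.(0 + 0)) | (0 | 0 | (0 + 0))\{b} has moves -a-> m6, -a-> m7, -b-> m8, -b-> m9
  m2 = (a.(0 | 0) + b.b.0) | (0 + 0) | (a.(0 | 0 | (0 + 0)))\{b} has moves -a-> m10, -a-> m6, -b-> m11
  m3 = 0 | 0 | ((b.0)\{a} + a.(0 + 0)) | (a.(0 | 0 | (0 + 0)))\{b} has moves -a-> m10, -a-> m7, -b-> m12
  m4 = (a.(0 | 0) + b.b.0) | 0\{a} | (a.(0 | 0 | (0 + 0)))\{b} has moves -a-> m12, -a-> m8, -b-> m13
  m5 = b.0 | ((b.0)\{a} + a.(0 + 0)) | (a.(0 | 0 | (0 + 0)))\{b} has moves -a-> m11, -a-> m9, -b-> m13, -b-> m14
  m6 = (a.(0 | 0) + b.b.0) | (0 + 0) | (0 | 0 | (0 + 0))\{b} has moves -a-> m15, -b-> m16
  m7 = 0 | 0 | ((b.0)\{a} + a.(0 + 0)) | (0 | 0 | (0 + 0))\{b} has moves -a-> m15, -b-> m17
  m8 = (a.(0 | 0) + b.b.0) | 0\{a} | (0 | 0 | (0 + 0))\{b} has moves -a-> m17, -b-> m18
  m9 = b.0 | ((b.0)\{a} + a.(0 + 0)) | (0 | 0 | (0 + 0))\{b} has moves -a-> m16, -b-> m18, -b-> m19
  m10 = 0 | 0 | (0 + 0) | (a.(0 | 0 | (0 + 0)))\{b} has moves -a-> m15
  m11 = b.0 | (0 + 0) | (a.(0 | 0 | (0 + 0)))\{b} has moves -a-> m16, -b-> m20
  m12 = 0 | 0 | 0\{a} | (a.(0 | 0 | (0 + 0)))\{b} has moves -a-> m17
  m13 = b.0 | 0\{a} | (a.(0 | 0 | (0 + 0)))\{b} has moves -a-> m18, -b-> m21
  m14 = 0 | ((b.0)\{a} + a.(0 + 0)) | (a.(0 | 0 | (0 + 0)))\{b} has moves -a-> m19, -a-> m20, -b-> m21
  m15 = 0 | 0 | (0 + 0) | (0 | 0 | (0 + 0))\{b} has moves ∅
  m16 = b.0 | (0 + 0) | (0 | 0 | (0 + 0))\{b} has moves -b-> m22
  m17 = 0 | 0 | 0\{a} | (0 | 0 | (0 + 0))\{b} has moves ∅
  m18 = b.0 | 0\{a} | (0 | 0 | (0 + 0))\{b} has moves -b-> m23
  m19 = 0 | ((b.0)\{a} + a.(0 + 0)) | (0 | 0 | (0 + 0))\{b} has moves -a-> m22, -b-> m23
  m20 = 0 | (0 + 0) | (a.(0 | 0 | (0 + 0)))\{b} has moves -a-> m22
  m21 = 0 | 0\{a} | (a.(0 | 0 | (0 + 0)))\{b} has moves -a-> m23
  m22 = 0 | (0 + 0) | (0 | 0 | (0 + 0))\{b} has moves ∅
  m23 = 0 | 0\{a} | (0 | 0 | (0 + 0))\{b} has moves ∅
Q's transition system — 24 states:
  n0 = (a.(0 | 0) + b.b.0) | ((b.0)\{a} + b.(0 + 0)) | (a.(0 | 0 | (0 + 0)))\{b} has moves -a-> n1, -a-> n2, -b-> n3, -b-> n4, -b-> n5
  n1 = (a.(0 | 0) + b.b.0) | ((b.0)\{a} + b.(0 + 0)) | (0 | 0 | (0 + 0))\{b} has moves -a-> n6, -b-> n7, -b-> n8, -b-> n9
  n2 = 0 | 0 | ((b.0)\{a} + b.(0 + 0)) | (a.(0 | 0 | (0 + 0)))\{b} has moves -a-> n6, -b-> n10, -b-> n11
  n3 = (a.(0 | 0) + b.b.0) | (0 + 0) | (a.(0 | 0 | (0 + 0)))\{b} has moves -a-> n10, -a-> n7, -b-> n12
  n4 = (a.(0 | 0) + b.b.0) | 0\{a} | (a.(0 | 0 | (0 + 0)))\{b} has moves -a-> n11, -a-> n8, -b-> n13
  n5 = b.0 | ((b.0)\{a} + b.(0 + 0)) | (a.(0 | 0 | (0 + 0)))\{b} has moves -a-> n9, -b-> n12, -b-> n13, -b-> n14
  n6 = 0 | 0 | ((b.0)\{a} + b.(0 + 0)) | (0 | 0 | (0 + 0))\{b} has moves -b-> n15, -b-> n16
  n7 = (a.(0 | 0) + b.b.0) | (0 + 0) | (0 | 0 | (0 + 0))\{b} has moves -a-> n15, -b-> n17
  n8 = (a.(0 | 0) + b.b.0) | 0\{a} | (0 | 0 | (0 + 0))\{b} has moves -a-> n16, -b-> n18
  n9 = b.0 | ((b.0)\{a} + b.(0 + 0)) | (0 | 0 | (0 + 0))\{b} has moves -b-> n17, -b-> n18, -b-> n19
  n10 = 0 | 0 | (0 + 0) | (a.(0 | 0 | (0 + 0)))\{b} has moves -a-> n15
  n11 = 0 | 0 | 0\{a} | (a.(0 | 0 | (0 + 0)))\{b} has moves -a-> n16
  n12 = b.0 | (0 + 0) | (a.(0 | 0 | (0 + 0)))\{b} has moves -a-> n17, -b-> n20
  n13 = b.0 | 0\{a} | (a.(0 | 0 | (0 + 0)))\{b} has moves -a-> n18, -b-> n21
  n14 = 0 | ((b.0)\{a} + b.(0 + 0)) | (a.(0 | 0 | (0 + 0)))\{b} has moves -a-> n19, -b-> n20, -b-> n21
  n15 = 0 | 0 | (0 + 0) | (0 | 0 | (0 + 0))\{b} has moves ∅
  n16 = 0 | 0 | 0\{a} | (0 | 0 | (0 + 0))\{b} has moves ∅
  n17 = b.0 | (0 + 0) | (0 | 0 | (0 + 0))\{b} has moves -b-> n22
  n18 = b.0 | 0\{a} | (0 | 0 | (0 + 0))\{b} has moves -b-> n23
  n19 = 0 | ((b.0)\{a} + b.(0 + 0)) | (0 | 0 | (0 + 0))\{b} has moves -b-> n22, -b-> n23
  n20 = 0 | (0 + 0) | (a.(0 | 0 | (0 + 0)))\{b} has moves -a-> n22
  n21 = 0 | 0\{a} | (a.(0 | 0 | (0 + 0)))\{b} has moves -a-> n23
  n22 = 0 | (0 + 0) | (0 | 0 | (0 + 0))\{b} has moves ∅
  n23 = 0 | 0\{a} | (0 | 0 | (0 + 0))\{b} has moves ∅
Partition-refinement fixed point:
  B0 = {m0}
  B1 = {m1}
  B2 = {m6, m8, n7, n8}
  B3 = {m15, m17, m22, m23, n15, n16, n22, n23}
  B4 = {m16, m18, n17, n18, n19, n6}
  B5 = {m19, m7}
  B6 = {m9}
  B7 = {m5}
  B8 = {m11, m13, n12, n13, n14, n2}
  B9 = {m10, m12, m20, m21, n10, n11, n20, n21}
  B10 = {m14, m3}
  B11 = {m2, m4, n3, n4}
  B12 = {n0}
  B13 = {n1}
  B14 = {n9}
  B15 = {n5}
m0 ∈ B0, n0 ∈ B12 → different blocks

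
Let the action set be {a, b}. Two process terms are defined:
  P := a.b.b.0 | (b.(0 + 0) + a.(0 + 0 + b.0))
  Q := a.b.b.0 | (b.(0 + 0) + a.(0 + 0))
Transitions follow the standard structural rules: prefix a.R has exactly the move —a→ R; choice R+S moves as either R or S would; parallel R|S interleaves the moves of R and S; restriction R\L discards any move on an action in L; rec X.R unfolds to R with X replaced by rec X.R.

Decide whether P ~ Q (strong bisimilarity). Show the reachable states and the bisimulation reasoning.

NO

Reachable graph of P (16 states):
  p0 = a.b.b.0 | (b.(0 + 0) + a.(0 + 0 + b.0)) → —a→ p1, —a→ p2, —b→ p3
  p1 = a.b.b.0 | (0 + 0 + b.0) → —a→ p4, —b→ p5
  p2 = b.b.0 | (b.(0 + 0) + a.(0 + 0 + b.0)) → —a→ p4, —b→ p6, —b→ p7
  p3 = a.b.b.0 | (0 + 0) → —a→ p7
  p4 = b.b.0 | (0 + 0 + b.0) → —b→ p8, —b→ p9
  p5 = a.b.b.0 | 0 → —a→ p9
  p6 = b.0 | (b.(0 + 0) + a.(0 + 0 + b.0)) → —a→ p8, —b→ p10, —b→ p11
  p7 = b.b.0 | (0 + 0) → —b→ p11
  p8 = b.0 | (0 + 0 + b.0) → —b→ p12, —b→ p13
  p9 = b.b.0 | 0 → —b→ p13
  p10 = 0 | (b.(0 + 0) + a.(0 + 0 + b.0)) → —a→ p12, —b→ p14
  p11 = b.0 | (0 + 0) → —b→ p14
  p12 = 0 | (0 + 0 + b.0) → —b→ p15
  p13 = b.0 | 0 → —b→ p15
  p14 = 0 | (0 + 0) → stopped
  p15 = 0 | 0 → stopped
Reachable graph of Q (8 states):
  q0 = a.b.b.0 | (b.(0 + 0) + a.(0 + 0)) → —a→ q1, —a→ q2, —b→ q1
  q1 = a.b.b.0 | (0 + 0) → —a→ q3
  q2 = b.b.0 | (b.(0 + 0) + a.(0 + 0)) → —a→ q3, —b→ q3, —b→ q4
  q3 = b.b.0 | (0 + 0) → —b→ q5
  q4 = b.0 | (b.(0 + 0) + a.(0 + 0)) → —a→ q5, —b→ q5, —b→ q6
  q5 = b.0 | (0 + 0) → —b→ q7
  q6 = 0 | (b.(0 + 0) + a.(0 + 0)) → —a→ q7, —b→ q7
  q7 = 0 | (0 + 0) → stopped
Coarsest stable partition (strong bisimilarity classes):
  B0 = {p0}
  B1 = {p2}
  B2 = {p6}
  B3 = {p11, p12, p13, q5}
  B4 = {p14, p15, q7}
  B5 = {p10}
  B6 = {p7, p8, p9, q3}
  B7 = {p4}
  B8 = {p3, p5, q1}
  B9 = {p1}
  B10 = {q0}
  B11 = {q2}
  B12 = {q4}
  B13 = {q6}
p0 ∈ B0, q0 ∈ B10 → different blocks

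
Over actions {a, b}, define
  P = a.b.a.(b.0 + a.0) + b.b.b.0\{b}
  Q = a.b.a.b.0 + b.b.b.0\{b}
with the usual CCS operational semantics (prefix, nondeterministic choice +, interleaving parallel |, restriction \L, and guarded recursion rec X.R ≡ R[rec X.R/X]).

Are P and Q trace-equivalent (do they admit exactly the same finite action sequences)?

LTS(P): 8 reachable states
  m0 = a.b.a.(b.0 + a.0) + b.b.b.0\{b} has moves =a=> m1, =b=> m2
  m1 = b.a.(b.0 + a.0) has moves =b=> m3
  m2 = b.b.0\{b} has moves =b=> m4
  m3 = a.(b.0 + a.0) has moves =a=> m5
  m4 = b.0\{b} has moves =b=> m6
  m5 = b.0 + a.0 has moves =a=> m7, =b=> m7
  m6 = 0\{b} has moves stopped
  m7 = 0 has moves stopped
LTS(Q): 8 reachable states
  n0 = a.b.a.b.0 + b.b.b.0\{b} has moves =a=> n1, =b=> n2
  n1 = b.a.b.0 has moves =b=> n3
  n2 = b.b.0\{b} has moves =b=> n4
  n3 = a.b.0 has moves =a=> n5
  n4 = b.0\{b} has moves =b=> n6
  n5 = b.0 has moves =b=> n7
  n6 = 0\{b} has moves stopped
  n7 = 0 has moves stopped
Run σ = ⟨abaa⟩ on P: start {m0}
  [1] a ⇒ {m1}
  [2] b ⇒ {m3}
  [3] a ⇒ {m5}
  [4] a ⇒ {m7}
  P completes σ.
Run σ = ⟨abaa⟩ on Q: start {n0}
  [1] a ⇒ {n1}
  [2] b ⇒ {n3}
  [3] a ⇒ {n5}
  [4] a ⇒ ∅  — Q cannot continue

trace-distinct — witness ⟨abaa⟩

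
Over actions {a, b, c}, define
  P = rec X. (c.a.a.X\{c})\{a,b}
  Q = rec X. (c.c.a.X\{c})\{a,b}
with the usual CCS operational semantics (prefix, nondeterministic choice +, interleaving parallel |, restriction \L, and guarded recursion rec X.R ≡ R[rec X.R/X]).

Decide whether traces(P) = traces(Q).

P's transition system — 2 states:
  p0 = rec X. (c.a.a.X\{c})\{a,b} has moves -c-> p1
  p1 = (a.a.(rec X. (c.a.a.X\{c})\{a,b})\{c})\{a,b} has moves ∅
Q's transition system — 3 states:
  q0 = rec X. (c.c.a.X\{c})\{a,b} has moves -c-> q1
  q1 = (c.a.(rec X. (c.c.a.X\{c})\{a,b})\{c})\{a,b} has moves -c-> q2
  q2 = (a.(rec X. (c.c.a.X\{c})\{a,b})\{c})\{a,b} has moves ∅
Executing cc from Q (initial set {q0}):
  [1] c ⇒ {q1}
  [2] c ⇒ {q2}
  — Q admits the full trace.
Executing cc from P (initial set {p0}):
  [1] c ⇒ {p1}
  [2] c ⇒ ∅ (P stuck)

trace-distinct — witness ⟨cc⟩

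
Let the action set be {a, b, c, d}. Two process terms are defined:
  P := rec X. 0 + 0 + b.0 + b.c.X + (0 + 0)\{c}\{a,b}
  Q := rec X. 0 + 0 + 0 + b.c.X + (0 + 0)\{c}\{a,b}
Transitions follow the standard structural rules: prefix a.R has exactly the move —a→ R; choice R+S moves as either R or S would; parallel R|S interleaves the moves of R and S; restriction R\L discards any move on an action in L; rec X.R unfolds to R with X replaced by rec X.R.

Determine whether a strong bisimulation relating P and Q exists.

P ≁ Q

LTS(P): 3 reachable states
  m0 = rec X. 0 + 0 + b.0 + b.c.X + (0 + 0)\{c}\{a,b} → ··b··> m1, ··b··> m2
  m1 = 0 → deadlocked
  m2 = c.(rec X. 0 + 0 + b.0 + b.c.X + (0 + 0)\{c}\{a,b}) → ··c··> m0
LTS(Q): 2 reachable states
  n0 = rec X. 0 + 0 + 0 + b.c.X + (0 + 0)\{c}\{a,b} → ··b··> n1
  n1 = c.(rec X. 0 + 0 + 0 + b.c.X + (0 + 0)\{c}\{a,b}) → ··c··> n0
Coarsest stable partition (strong bisimilarity classes):
  B0 = {m0}
  B1 = {m2}
  B2 = {m1}
  B3 = {n0}
  B4 = {n1}
m0 ∈ B0, n0 ∈ B3 → different blocks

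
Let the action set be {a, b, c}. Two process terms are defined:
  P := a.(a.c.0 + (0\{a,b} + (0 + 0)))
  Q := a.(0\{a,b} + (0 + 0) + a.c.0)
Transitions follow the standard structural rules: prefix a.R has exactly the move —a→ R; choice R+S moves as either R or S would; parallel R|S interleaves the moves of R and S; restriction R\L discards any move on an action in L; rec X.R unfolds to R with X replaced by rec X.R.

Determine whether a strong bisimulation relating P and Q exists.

bisimilar

P's transition system — 4 states:
  p0 = a.(a.c.0 + (0\{a,b} + (0 + 0))) | —a→ p1
  p1 = a.c.0 + (0\{a,b} + (0 + 0)) | —a→ p2
  p2 = c.0 | —c→ p3
  p3 = 0 | deadlocked
Q's transition system — 4 states:
  q0 = a.(0\{a,b} + (0 + 0) + a.c.0) | —a→ q1
  q1 = 0\{a,b} + (0 + 0) + a.c.0 | —a→ q2
  q2 = c.0 | —c→ q3
  q3 = 0 | deadlocked
Bisimilarity quotient blocks:
  B0 = {p0, q0}
  B1 = {p1, q1}
  B2 = {p2, q2}
  B3 = {p3, q3}
p0 ∈ B0, q0 ∈ B0 → same block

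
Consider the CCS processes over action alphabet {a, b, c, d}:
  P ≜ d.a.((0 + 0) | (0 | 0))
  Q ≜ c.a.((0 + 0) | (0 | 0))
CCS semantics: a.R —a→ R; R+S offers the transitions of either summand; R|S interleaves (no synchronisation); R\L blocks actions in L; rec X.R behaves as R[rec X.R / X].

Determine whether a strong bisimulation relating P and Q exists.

P's transition system — 3 states:
  u0 = d.a.((0 + 0) | (0 | 0)) :: --d--▸ u1
  u1 = a.((0 + 0) | (0 | 0)) :: --a--▸ u2
  u2 = (0 + 0) | (0 | 0) :: deadlocked
Q's transition system — 3 states:
  v0 = c.a.((0 + 0) | (0 | 0)) :: --c--▸ v1
  v1 = a.((0 + 0) | (0 | 0)) :: --a--▸ v2
  v2 = (0 + 0) | (0 | 0) :: deadlocked
Coarsest stable partition (strong bisimilarity classes):
  B0 = {u0}
  B1 = {u1, v1}
  B2 = {u2, v2}
  B3 = {v0}
u0 ∈ B0, v0 ∈ B3 → different blocks

NO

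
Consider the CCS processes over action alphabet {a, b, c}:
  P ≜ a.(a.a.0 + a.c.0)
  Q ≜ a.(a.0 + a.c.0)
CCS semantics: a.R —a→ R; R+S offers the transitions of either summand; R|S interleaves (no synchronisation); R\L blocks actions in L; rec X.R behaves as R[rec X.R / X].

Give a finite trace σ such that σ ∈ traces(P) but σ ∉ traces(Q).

aaa

Reachable graph of P (5 states):
  s0 = a.(a.a.0 + a.c.0) ⊢ -a-> s1
  s1 = a.a.0 + a.c.0 ⊢ -a-> s2, -a-> s3
  s2 = a.0 ⊢ -a-> s4
  s3 = c.0 ⊢ -c-> s4
  s4 = 0 ⊢ deadlocked
Reachable graph of Q (4 states):
  t0 = a.(a.0 + a.c.0) ⊢ -a-> t1
  t1 = a.0 + a.c.0 ⊢ -a-> t2, -a-> t3
  t2 = 0 ⊢ deadlocked
  t3 = c.0 ⊢ -c-> t2
Run σ = ⟨aaa⟩ on P: start {s0}
  [1] a ⇒ {s1}
  [2] a ⇒ {s2, s3}
  [3] a ⇒ {s4}
  — P admits the full trace.
Run σ = ⟨aaa⟩ on Q: start {t0}
  [1] a ⇒ {t1}
  [2] a ⇒ {t2, t3}
  [3] a ⇒ no successor for Q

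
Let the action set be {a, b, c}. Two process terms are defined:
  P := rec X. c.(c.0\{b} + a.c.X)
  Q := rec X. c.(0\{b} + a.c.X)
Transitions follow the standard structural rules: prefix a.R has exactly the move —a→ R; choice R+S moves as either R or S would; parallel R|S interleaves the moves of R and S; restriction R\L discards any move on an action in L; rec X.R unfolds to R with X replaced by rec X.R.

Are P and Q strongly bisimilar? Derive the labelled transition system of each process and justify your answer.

P's transition system — 4 states:
  s0 = rec X. c.(c.0\{b} + a.c.X) :: =c=> s1
  s1 = c.0\{b} + a.c.(rec X. c.(c.0\{b} + a.c.X)) :: =a=> s2, =c=> s3
  s2 = c.(rec X. c.(c.0\{b} + a.c.X)) :: =c=> s0
  s3 = 0\{b} :: ∅
Q's transition system — 3 states:
  t0 = rec X. c.(0\{b} + a.c.X) :: =c=> t1
  t1 = 0\{b} + a.c.(rec X. c.(0\{b} + a.c.X)) :: =a=> t2
  t2 = c.(rec X. c.(0\{b} + a.c.X)) :: =c=> t0
Bisimilarity quotient blocks:
  B0 = {s0}
  B1 = {s1}
  B2 = {s3}
  B3 = {s2}
  B4 = {t0}
  B5 = {t1}
  B6 = {t2}
s0 ∈ B0, t0 ∈ B4 → different blocks

P ≁ Q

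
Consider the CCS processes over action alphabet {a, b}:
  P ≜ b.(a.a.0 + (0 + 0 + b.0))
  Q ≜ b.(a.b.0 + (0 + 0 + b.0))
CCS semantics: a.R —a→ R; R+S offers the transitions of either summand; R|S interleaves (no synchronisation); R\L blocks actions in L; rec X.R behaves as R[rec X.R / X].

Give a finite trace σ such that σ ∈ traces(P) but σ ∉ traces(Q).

baa

P's transition system — 4 states:
  m0 = b.(a.a.0 + (0 + 0 + b.0)) :: =b=> m1
  m1 = a.a.0 + (0 + 0 + b.0) :: =a=> m2, =b=> m3
  m2 = a.0 :: =a=> m3
  m3 = 0 :: (no moves)
Q's transition system — 4 states:
  n0 = b.(a.b.0 + (0 + 0 + b.0)) :: =b=> n1
  n1 = a.b.0 + (0 + 0 + b.0) :: =a=> n2, =b=> n3
  n2 = b.0 :: =b=> n3
  n3 = 0 :: (no moves)
Run σ = ⟨baa⟩ on P: start {m0}
  after b @ step 1: {m1}
  after a @ step 2: {m2}
  after a @ step 3: {m3}
  — P admits the full trace.
Run σ = ⟨baa⟩ on Q: start {n0}
  after b @ step 1: {n1}
  after a @ step 2: {n2}
  after a @ step 3: ∅  — Q cannot continue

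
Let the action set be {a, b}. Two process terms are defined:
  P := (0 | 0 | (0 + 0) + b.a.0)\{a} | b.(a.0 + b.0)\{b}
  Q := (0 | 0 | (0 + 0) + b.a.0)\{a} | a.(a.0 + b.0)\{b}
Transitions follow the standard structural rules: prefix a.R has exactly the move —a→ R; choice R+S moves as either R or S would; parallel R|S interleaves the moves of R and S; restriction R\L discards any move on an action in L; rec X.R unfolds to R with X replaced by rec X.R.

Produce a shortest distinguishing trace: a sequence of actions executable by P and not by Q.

bb

Reachable graph of P (6 states):
  s0 = (0 | 0 | (0 + 0) + b.a.0)\{a} | b.(a.0 + b.0)\{b} :: ··b··> s1, ··b··> s2
  s1 = (0 | 0 | (0 + 0) + b.a.0)\{a} | (a.0 + b.0)\{b} :: ··a··> s3, ··b··> s4
  s2 = (a.0)\{a} | b.(a.0 + b.0)\{b} :: ··b··> s4
  s3 = (0 | 0 | (0 + 0) + b.a.0)\{a} | 0\{b} :: ··b··> s5
  s4 = (a.0)\{a} | (a.0 + b.0)\{b} :: ··a··> s5
  s5 = (a.0)\{a} | 0\{b} :: stopped
Reachable graph of Q (6 states):
  t0 = (0 | 0 | (0 + 0) + b.a.0)\{a} | a.(a.0 + b.0)\{b} :: ··a··> t1, ··b··> t2
  t1 = (0 | 0 | (0 + 0) + b.a.0)\{a} | (a.0 + b.0)\{b} :: ··a··> t3, ··b··> t4
  t2 = (a.0)\{a} | a.(a.0 + b.0)\{b} :: ··a··> t4
  t3 = (0 | 0 | (0 + 0) + b.a.0)\{a} | 0\{b} :: ··b··> t5
  t4 = (a.0)\{a} | (a.0 + b.0)\{b} :: ··a··> t5
  t5 = (a.0)\{a} | 0\{b} :: stopped
Run σ = ⟨bb⟩ on P: start {s0}
  after b @ step 1: {s1, s2}
  after b @ step 2: {s4}
  — P admits the full trace.
Run σ = ⟨bb⟩ on Q: start {t0}
  after b @ step 1: {t2}
  after b @ step 2: ∅ (Q stuck)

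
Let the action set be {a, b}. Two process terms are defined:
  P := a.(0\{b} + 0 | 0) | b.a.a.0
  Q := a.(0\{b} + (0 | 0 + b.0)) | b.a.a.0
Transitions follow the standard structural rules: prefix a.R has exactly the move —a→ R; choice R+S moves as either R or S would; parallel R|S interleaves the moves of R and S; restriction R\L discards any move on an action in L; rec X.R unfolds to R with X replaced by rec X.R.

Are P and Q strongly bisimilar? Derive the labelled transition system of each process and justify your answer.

Reachable graph of P (8 states):
  u0 = a.(0\{b} + 0 | 0) | b.a.a.0 has moves -a-> u1, -b-> u2
  u1 = (0\{b} + 0 | 0) | b.a.a.0 has moves -b-> u3
  u2 = a.(0\{b} + 0 | 0) | a.a.0 has moves -a-> u3, -a-> u4
  u3 = (0\{b} + 0 | 0) | a.a.0 has moves -a-> u5
  u4 = a.(0\{b} + 0 | 0) | a.0 has moves -a-> u5, -a-> u6
  u5 = (0\{b} + 0 | 0) | a.0 has moves -a-> u7
  u6 = a.(0\{b} + 0 | 0) | 0 has moves -a-> u7
  u7 = (0\{b} + 0 | 0) | 0 has moves ∅
Reachable graph of Q (12 states):
  v0 = a.(0\{b} + (0 | 0 + b.0)) | b.a.a.0 has moves -a-> v1, -b-> v2
  v1 = (0\{b} + (0 | 0 + b.0)) | b.a.a.0 has moves -b-> v3, -b-> v4
  v2 = a.(0\{b} + (0 | 0 + b.0)) | a.a.0 has moves -a-> v3, -a-> v5
  v3 = (0\{b} + (0 | 0 + b.0)) | a.a.0 has moves -a-> v6, -b-> v7
  v4 = 0 | b.a.a.0 has moves -b-> v7
  v5 = a.(0\{b} + (0 | 0 + b.0)) | a.0 has moves -a-> v6, -a-> v8
  v6 = (0\{b} + (0 | 0 + b.0)) | a.0 has moves -a-> v9, -b-> v10
  v7 = 0 | a.a.0 has moves -a-> v10
  v8 = a.(0\{b} + (0 | 0 + b.0)) | 0 has moves -a-> v9
  v9 = (0\{b} + (0 | 0 + b.0)) | 0 has moves -b-> v11
  v10 = 0 | a.0 has moves -a-> v11
  v11 = 0 | 0 has moves ∅
Partition-refinement fixed point:
  B0 = {u0}
  B1 = {u2}
  B2 = {u3, u4, v7}
  B3 = {u5, u6, v10}
  B4 = {u7, v11}
  B5 = {u1, v4}
  B6 = {v0}
  B7 = {v1}
  B8 = {v3}
  B9 = {v6}
  B10 = {v9}
  B11 = {v2}
  B12 = {v5}
  B13 = {v8}
u0 ∈ B0, v0 ∈ B6 → different blocks

not bisimilar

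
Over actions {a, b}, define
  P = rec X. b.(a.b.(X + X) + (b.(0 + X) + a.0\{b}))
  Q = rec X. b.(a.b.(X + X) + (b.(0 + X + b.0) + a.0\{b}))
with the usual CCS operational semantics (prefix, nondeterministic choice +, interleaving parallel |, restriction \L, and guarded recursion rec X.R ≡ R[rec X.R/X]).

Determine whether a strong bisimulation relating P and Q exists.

NO

Reachable graph of P (6 states):
  m0 = rec X. b.(a.b.(X + X) + (b.(0 + X) + a.0\{b})) :: --b--▸ m1
  m1 = a.b.((rec X. b.(a.b.(X + X) + (b.(0 + X) + a.0\{b}))) + (rec X. b.(a.b.(X + X) + (b.(0 + X) + a.0\{b})))) + (b.(0 + (rec X. b.(a.b.(X + X) + (b.(0 + X) + a.0\{b})))) + a.0\{b}) :: --a--▸ m2, --a--▸ m3, --b--▸ m4
  m2 = 0\{b} :: deadlocked
  m3 = b.((rec X. b.(a.b.(X + X) + (b.(0 + X) + a.0\{b}))) + (rec X. b.(a.b.(X + X) + (b.(0 + X) + a.0\{b})))) :: --b--▸ m5
  m4 = 0 + (rec X. b.(a.b.(X + X) + (b.(0 + X) + a.0\{b}))) :: --b--▸ m1
  m5 = (rec X. b.(a.b.(X + X) + (b.(0 + X) + a.0\{b}))) + (rec X. b.(a.b.(X + X) + (b.(0 + X) + a.0\{b}))) :: --b--▸ m1
Reachable graph of Q (7 states):
  n0 = rec X. b.(a.b.(X + X) + (b.(0 + X + b.0) + a.0\{b})) :: --b--▸ n1
  n1 = a.b.((rec X. b.(a.b.(X + X) + (b.(0 + X + b.0) + a.0\{b}))) + (rec X. b.(a.b.(X + X) + (b.(0 + X + b.0) + a.0\{b})))) + (b.(0 + (rec X. b.(a.b.(X + X) + (b.(0 + X + b.0) + a.0\{b}))) + b.0) + a.0\{b}) :: --a--▸ n2, --a--▸ n3, --b--▸ n4
  n2 = 0\{b} :: deadlocked
  n3 = b.((rec X. b.(a.b.(X + X) + (b.(0 + X + b.0) + a.0\{b}))) + (rec X. b.(a.b.(X + X) + (b.(0 + X + b.0) + a.0\{b})))) :: --b--▸ n5
  n4 = 0 + (rec X. b.(a.b.(X + X) + (b.(0 + X + b.0) + a.0\{b}))) + b.0 :: --b--▸ n1, --b--▸ n6
  n5 = (rec X. b.(a.b.(X + X) + (b.(0 + X + b.0) + a.0\{b}))) + (rec X. b.(a.b.(X + X) + (b.(0 + X + b.0) + a.0\{b}))) :: --b--▸ n1
  n6 = 0 :: deadlocked
Coarsest stable partition (strong bisimilarity classes):
  B0 = {m0, m4, m5}
  B1 = {m1}
  B2 = {m3}
  B3 = {m2, n2, n6}
  B4 = {n0, n5}
  B5 = {n1}
  B6 = {n4}
  B7 = {n3}
m0 ∈ B0, n0 ∈ B4 → different blocks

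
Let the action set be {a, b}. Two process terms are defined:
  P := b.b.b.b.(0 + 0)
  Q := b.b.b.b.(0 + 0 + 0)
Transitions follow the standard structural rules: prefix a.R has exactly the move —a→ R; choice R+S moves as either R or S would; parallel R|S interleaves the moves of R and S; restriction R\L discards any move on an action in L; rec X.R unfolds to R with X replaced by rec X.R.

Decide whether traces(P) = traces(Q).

Reachable graph of P (5 states):
  m0 = b.b.b.b.(0 + 0) ⊢ ··b··> m1
  m1 = b.b.b.(0 + 0) ⊢ ··b··> m2
  m2 = b.b.(0 + 0) ⊢ ··b··> m3
  m3 = b.(0 + 0) ⊢ ··b··> m4
  m4 = 0 + 0 ⊢ ∅
Reachable graph of Q (5 states):
  n0 = b.b.b.b.(0 + 0 + 0) ⊢ ··b··> n1
  n1 = b.b.b.(0 + 0 + 0) ⊢ ··b··> n2
  n2 = b.b.(0 + 0 + 0) ⊢ ··b··> n3
  n3 = b.(0 + 0 + 0) ⊢ ··b··> n4
  n4 = 0 + 0 + 0 ⊢ ∅
Partition-refinement fixed point:
  B0 = {m0, n0}
  B1 = {m1, n1}
  B2 = {m2, n2}
  B3 = {m3, n3}
  B4 = {m4, n4}
m0 ∈ B0, n0 ∈ B0 → same block
Bisimilar ⇒ trace-equivalent.

trace-equivalent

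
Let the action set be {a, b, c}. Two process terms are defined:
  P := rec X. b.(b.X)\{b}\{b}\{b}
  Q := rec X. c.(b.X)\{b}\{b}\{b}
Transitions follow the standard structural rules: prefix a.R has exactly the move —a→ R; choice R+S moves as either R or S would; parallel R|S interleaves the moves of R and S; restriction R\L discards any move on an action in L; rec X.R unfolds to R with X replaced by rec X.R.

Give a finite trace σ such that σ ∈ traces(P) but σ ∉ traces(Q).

LTS(P): 2 reachable states
  s0 = rec X. b.(b.X)\{b}\{b}\{b} → —b→ s1
  s1 = (b.(rec X. b.(b.X)\{b}\{b}\{b}))\{b}\{b}\{b} → (no moves)
LTS(Q): 2 reachable states
  t0 = rec X. c.(b.X)\{b}\{b}\{b} → —c→ t1
  t1 = (b.(rec X. c.(b.X)\{b}\{b}\{b}))\{b}\{b}\{b} → (no moves)
Executing b from P (initial set {s0}):
  [1] b ⇒ {s1}
  — P admits the full trace.
Executing b from Q (initial set {t0}):
  [1] b ⇒ ∅  — Q cannot continue

b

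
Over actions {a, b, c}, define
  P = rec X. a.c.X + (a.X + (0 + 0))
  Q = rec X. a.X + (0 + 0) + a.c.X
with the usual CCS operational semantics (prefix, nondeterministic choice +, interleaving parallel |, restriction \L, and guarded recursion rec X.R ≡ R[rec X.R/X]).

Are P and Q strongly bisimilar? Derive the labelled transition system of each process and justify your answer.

bisimilar

P's transition system — 2 states:
  u0 = rec X. a.c.X + (a.X + (0 + 0)) → -a-> u0, -a-> u1
  u1 = c.(rec X. a.c.X + (a.X + (0 + 0))) → -c-> u0
Q's transition system — 2 states:
  v0 = rec X. a.X + (0 + 0) + a.c.X → -a-> v0, -a-> v1
  v1 = c.(rec X. a.X + (0 + 0) + a.c.X) → -c-> v0
Bisimilarity quotient blocks:
  B0 = {u0, v0}
  B1 = {u1, v1}
u0 ∈ B0, v0 ∈ B0 → same block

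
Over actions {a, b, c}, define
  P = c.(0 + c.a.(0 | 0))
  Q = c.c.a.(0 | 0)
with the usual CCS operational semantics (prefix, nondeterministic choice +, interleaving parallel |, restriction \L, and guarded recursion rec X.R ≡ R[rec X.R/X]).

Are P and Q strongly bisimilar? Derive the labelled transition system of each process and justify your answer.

LTS(P): 4 reachable states
  m0 = c.(0 + c.a.(0 | 0)) ⊢ -c-> m1
  m1 = 0 + c.a.(0 | 0) ⊢ -c-> m2
  m2 = a.(0 | 0) ⊢ -a-> m3
  m3 = 0 | 0 ⊢ stopped
LTS(Q): 4 reachable states
  n0 = c.c.a.(0 | 0) ⊢ -c-> n1
  n1 = c.a.(0 | 0) ⊢ -c-> n2
  n2 = a.(0 | 0) ⊢ -a-> n3
  n3 = 0 | 0 ⊢ stopped
Coarsest stable partition (strong bisimilarity classes):
  B0 = {m0, n0}
  B1 = {m1, n1}
  B2 = {m2, n2}
  B3 = {m3, n3}
m0 ∈ B0, n0 ∈ B0 → same block

P ~ Q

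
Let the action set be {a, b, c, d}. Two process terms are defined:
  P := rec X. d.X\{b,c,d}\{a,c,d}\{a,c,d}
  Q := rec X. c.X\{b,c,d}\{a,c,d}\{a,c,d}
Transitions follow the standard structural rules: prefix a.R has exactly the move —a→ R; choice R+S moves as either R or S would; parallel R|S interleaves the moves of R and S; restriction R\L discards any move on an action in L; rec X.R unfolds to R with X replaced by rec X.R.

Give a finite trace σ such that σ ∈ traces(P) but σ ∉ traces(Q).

P's transition system — 2 states:
  p0 = rec X. d.X\{b,c,d}\{a,c,d}\{a,c,d} → ··d··> p1
  p1 = (rec X. d.X\{b,c,d}\{a,c,d}\{a,c,d})\{b,c,d}\{a,c,d}\{a,c,d} → stopped
Q's transition system — 2 states:
  q0 = rec X. c.X\{b,c,d}\{a,c,d}\{a,c,d} → ··c··> q1
  q1 = (rec X. c.X\{b,c,d}\{a,c,d}\{a,c,d})\{b,c,d}\{a,c,d}\{a,c,d} → stopped
Trace ⟨d⟩ through P, begin at {p0}:
  step 1 (d): {p1}
  ✓ P
Trace ⟨d⟩ through Q, begin at {q0}:
  step 1 (d): ∅ (Q stuck)

d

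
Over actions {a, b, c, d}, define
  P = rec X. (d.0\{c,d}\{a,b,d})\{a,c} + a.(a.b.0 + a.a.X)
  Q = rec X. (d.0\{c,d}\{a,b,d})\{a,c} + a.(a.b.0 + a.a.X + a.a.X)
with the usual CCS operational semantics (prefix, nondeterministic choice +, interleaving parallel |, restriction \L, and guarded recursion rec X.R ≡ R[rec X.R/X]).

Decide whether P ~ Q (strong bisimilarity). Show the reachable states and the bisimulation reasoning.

Reachable graph of P (6 states):
  s0 = rec X. (d.0\{c,d}\{a,b,d})\{a,c} + a.(a.b.0 + a.a.X) → -a-> s1, -d-> s2
  s1 = a.b.0 + a.a.(rec X. (d.0\{c,d}\{a,b,d})\{a,c} + a.(a.b.0 + a.a.X)) → -a-> s3, -a-> s4
  s2 = 0\{c,d}\{a,b,d}\{a,c} → deadlocked
  s3 = a.(rec X. (d.0\{c,d}\{a,b,d})\{a,c} + a.(a.b.0 + a.a.X)) → -a-> s0
  s4 = b.0 → -b-> s5
  s5 = 0 → deadlocked
Reachable graph of Q (6 states):
  t0 = rec X. (d.0\{c,d}\{a,b,d})\{a,c} + a.(a.b.0 + a.a.X + a.a.X) → -a-> t1, -d-> t2
  t1 = a.b.0 + a.a.(rec X. (d.0\{c,d}\{a,b,d})\{a,c} + a.(a.b.0 + a.a.X + a.a.X)) + a.a.(rec X. (d.0\{c,d}\{a,b,d})\{a,c} + a.(a.b.0 + a.a.X + a.a.X)) → -a-> t3, -a-> t4
  t2 = 0\{c,d}\{a,b,d}\{a,c} → deadlocked
  t3 = a.(rec X. (d.0\{c,d}\{a,b,d})\{a,c} + a.(a.b.0 + a.a.X + a.a.X)) → -a-> t0
  t4 = b.0 → -b-> t5
  t5 = 0 → deadlocked
Bisimilarity quotient blocks:
  B0 = {s0, t0}
  B1 = {s1, t1}
  B2 = {s3, t3}
  B3 = {s4, t4}
  B4 = {s2, s5, t2, t5}
s0 ∈ B0, t0 ∈ B0 → same block

YES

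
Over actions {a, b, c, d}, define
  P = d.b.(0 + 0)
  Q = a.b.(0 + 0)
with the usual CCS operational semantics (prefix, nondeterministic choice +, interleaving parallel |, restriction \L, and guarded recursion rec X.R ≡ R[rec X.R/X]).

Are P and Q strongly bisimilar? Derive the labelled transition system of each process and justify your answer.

Reachable graph of P (3 states):
  s0 = d.b.(0 + 0) → -d-> s1
  s1 = b.(0 + 0) → -b-> s2
  s2 = 0 + 0 → stopped
Reachable graph of Q (3 states):
  t0 = a.b.(0 + 0) → -a-> t1
  t1 = b.(0 + 0) → -b-> t2
  t2 = 0 + 0 → stopped
Partition-refinement fixed point:
  B0 = {s0}
  B1 = {s1, t1}
  B2 = {s2, t2}
  B3 = {t0}
s0 ∈ B0, t0 ∈ B3 → different blocks

not bisimilar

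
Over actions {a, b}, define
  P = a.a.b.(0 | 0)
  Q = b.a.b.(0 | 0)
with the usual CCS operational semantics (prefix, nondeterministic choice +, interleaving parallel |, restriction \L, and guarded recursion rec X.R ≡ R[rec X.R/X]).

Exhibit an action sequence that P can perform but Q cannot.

a

P's transition system — 4 states:
  m0 = a.a.b.(0 | 0) :: ··a··> m1
  m1 = a.b.(0 | 0) :: ··a··> m2
  m2 = b.(0 | 0) :: ··b··> m3
  m3 = 0 | 0 :: stopped
Q's transition system — 4 states:
  n0 = b.a.b.(0 | 0) :: ··b··> n1
  n1 = a.b.(0 | 0) :: ··a··> n2
  n2 = b.(0 | 0) :: ··b··> n3
  n3 = 0 | 0 :: stopped
Executing a from P (initial set {m0}):
  [1] a ⇒ {m1}
  ✓ P
Executing a from Q (initial set {n0}):
  [1] a ⇒ ∅  — Q cannot continue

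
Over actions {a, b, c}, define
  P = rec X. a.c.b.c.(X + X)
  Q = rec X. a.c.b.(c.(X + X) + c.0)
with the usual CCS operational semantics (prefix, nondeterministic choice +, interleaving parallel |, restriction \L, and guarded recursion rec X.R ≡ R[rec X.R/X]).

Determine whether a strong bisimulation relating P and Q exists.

P's transition system — 5 states:
  u0 = rec X. a.c.b.c.(X + X) → --a--▸ u1
  u1 = c.b.c.((rec X. a.c.b.c.(X + X)) + (rec X. a.c.b.c.(X + X))) → --c--▸ u2
  u2 = b.c.((rec X. a.c.b.c.(X + X)) + (rec X. a.c.b.c.(X + X))) → --b--▸ u3
  u3 = c.((rec X. a.c.b.c.(X + X)) + (rec X. a.c.b.c.(X + X))) → --c--▸ u4
  u4 = (rec X. a.c.b.c.(X + X)) + (rec X. a.c.b.c.(X + X)) → --a--▸ u1
Q's transition system — 6 states:
  v0 = rec X. a.c.b.(c.(X + X) + c.0) → --a--▸ v1
  v1 = c.b.(c.((rec X. a.c.b.(c.(X + X) + c.0)) + (rec X. a.c.b.(c.(X + X) + c.0))) + c.0) → --c--▸ v2
  v2 = b.(c.((rec X. a.c.b.(c.(X + X) + c.0)) + (rec X. a.c.b.(c.(X + X) + c.0))) + c.0) → --b--▸ v3
  v3 = c.((rec X. a.c.b.(c.(X + X) + c.0)) + (rec X. a.c.b.(c.(X + X) + c.0))) + c.0 → --c--▸ v4, --c--▸ v5
  v4 = (rec X. a.c.b.(c.(X + X) + c.0)) + (rec X. a.c.b.(c.(X + X) + c.0)) → --a--▸ v1
  v5 = 0 → deadlocked
Bisimilarity quotient blocks:
  B0 = {u0, u4}
  B1 = {u1}
  B2 = {u2}
  B3 = {u3}
  B4 = {v0, v4}
  B5 = {v1}
  B6 = {v2}
  B7 = {v3}
  B8 = {v5}
u0 ∈ B0, v0 ∈ B4 → different blocks

P ≁ Q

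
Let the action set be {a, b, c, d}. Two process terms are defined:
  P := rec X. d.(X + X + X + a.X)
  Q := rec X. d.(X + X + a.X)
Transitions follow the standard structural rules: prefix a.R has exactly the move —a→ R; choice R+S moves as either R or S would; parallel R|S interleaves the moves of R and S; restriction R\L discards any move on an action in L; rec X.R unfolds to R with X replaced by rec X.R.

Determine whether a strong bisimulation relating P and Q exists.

LTS(P): 2 reachable states
  m0 = rec X. d.(X + X + X + a.X) has moves —d→ m1
  m1 = (rec X. d.(X + X + X + a.X)) + (rec X. d.(X + X + X + a.X)) + (rec X. d.(X + X + X + a.X)) + a.(rec X. d.(X + X + X + a.X)) has moves —a→ m0, —d→ m1
LTS(Q): 2 reachable states
  n0 = rec X. d.(X + X + a.X) has moves —d→ n1
  n1 = (rec X. d.(X + X + a.X)) + (rec X. d.(X + X + a.X)) + a.(rec X. d.(X + X + a.X)) has moves —a→ n0, —d→ n1
Partition-refinement fixed point:
  B0 = {m0, n0}
  B1 = {m1, n1}
m0 ∈ B0, n0 ∈ B0 → same block

YES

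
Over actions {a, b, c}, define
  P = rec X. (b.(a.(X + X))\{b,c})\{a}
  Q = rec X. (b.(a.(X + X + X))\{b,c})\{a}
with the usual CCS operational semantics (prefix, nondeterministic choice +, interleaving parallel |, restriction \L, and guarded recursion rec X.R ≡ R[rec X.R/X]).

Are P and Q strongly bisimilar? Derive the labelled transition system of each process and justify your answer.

YES

LTS(P): 2 reachable states
  m0 = rec X. (b.(a.(X + X))\{b,c})\{a} | -b-> m1
  m1 = (a.((rec X. (b.(a.(X + X))\{b,c})\{a}) + (rec X. (b.(a.(X + X))\{b,c})\{a})))\{b,c}\{a} | ·
LTS(Q): 2 reachable states
  n0 = rec X. (b.(a.(X + X + X))\{b,c})\{a} | -b-> n1
  n1 = (a.((rec X. (b.(a.(X + X + X))\{b,c})\{a}) + (rec X. (b.(a.(X + X + X))\{b,c})\{a}) + (rec X. (b.(a.(X + X + X))\{b,c})\{a})))\{b,c}\{a} | ·
Coarsest stable partition (strong bisimilarity classes):
  B0 = {m0, n0}
  B1 = {m1, n1}
m0 ∈ B0, n0 ∈ B0 → same block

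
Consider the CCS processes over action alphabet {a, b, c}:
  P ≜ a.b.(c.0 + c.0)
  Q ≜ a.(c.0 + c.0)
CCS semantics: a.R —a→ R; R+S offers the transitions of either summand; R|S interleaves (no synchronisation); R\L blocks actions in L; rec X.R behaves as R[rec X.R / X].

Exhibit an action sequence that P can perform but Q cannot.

ab

LTS(P): 4 reachable states
  s0 = a.b.(c.0 + c.0) has moves -a-> s1
  s1 = b.(c.0 + c.0) has moves -b-> s2
  s2 = c.0 + c.0 has moves -c-> s3
  s3 = 0 has moves stopped
LTS(Q): 3 reachable states
  t0 = a.(c.0 + c.0) has moves -a-> t1
  t1 = c.0 + c.0 has moves -c-> t2
  t2 = 0 has moves stopped
Run σ = ⟨ab⟩ on P: start {s0}
  [1] a ⇒ {s1}
  [2] b ⇒ {s2}
  — P admits the full trace.
Run σ = ⟨ab⟩ on Q: start {t0}
  [1] a ⇒ {t1}
  [2] b ⇒ ∅  — Q cannot continue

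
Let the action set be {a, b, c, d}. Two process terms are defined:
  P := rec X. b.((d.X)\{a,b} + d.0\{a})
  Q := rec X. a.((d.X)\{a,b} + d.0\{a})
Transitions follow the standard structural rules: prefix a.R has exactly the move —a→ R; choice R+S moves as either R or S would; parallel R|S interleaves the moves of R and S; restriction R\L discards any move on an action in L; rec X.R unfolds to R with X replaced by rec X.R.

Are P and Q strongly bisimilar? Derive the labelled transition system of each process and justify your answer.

NO

P's transition system — 4 states:
  u0 = rec X. b.((d.X)\{a,b} + d.0\{a}) :: --b--▸ u1
  u1 = (d.(rec X. b.((d.X)\{a,b} + d.0\{a})))\{a,b} + d.0\{a} :: --d--▸ u2, --d--▸ u3
  u2 = (rec X. b.((d.X)\{a,b} + d.0\{a}))\{a,b} :: ·
  u3 = 0\{a} :: ·
Q's transition system — 4 states:
  v0 = rec X. a.((d.X)\{a,b} + d.0\{a}) :: --a--▸ v1
  v1 = (d.(rec X. a.((d.X)\{a,b} + d.0\{a})))\{a,b} + d.0\{a} :: --d--▸ v2, --d--▸ v3
  v2 = (rec X. a.((d.X)\{a,b} + d.0\{a}))\{a,b} :: ·
  v3 = 0\{a} :: ·
Bisimilarity quotient blocks:
  B0 = {u0}
  B1 = {u1, v1}
  B2 = {u2, u3, v2, v3}
  B3 = {v0}
u0 ∈ B0, v0 ∈ B3 → different blocks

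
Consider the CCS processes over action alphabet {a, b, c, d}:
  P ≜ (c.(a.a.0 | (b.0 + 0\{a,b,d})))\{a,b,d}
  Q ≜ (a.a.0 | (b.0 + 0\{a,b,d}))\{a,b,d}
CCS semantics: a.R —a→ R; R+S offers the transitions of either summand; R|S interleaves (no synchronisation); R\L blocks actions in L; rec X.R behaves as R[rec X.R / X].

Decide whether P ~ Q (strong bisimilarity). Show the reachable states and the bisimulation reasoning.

Reachable graph of P (2 states):
  p0 = (c.(a.a.0 | (b.0 + 0\{a,b,d})))\{a,b,d} :: ··c··> p1
  p1 = (a.a.0 | (b.0 + 0\{a,b,d}))\{a,b,d} :: (no moves)
Reachable graph of Q (1 states):
  q0 = (a.a.0 | (b.0 + 0\{a,b,d}))\{a,b,d} :: (no moves)
Partition-refinement fixed point:
  B0 = {p0}
  B1 = {p1, q0}
p0 ∈ B0, q0 ∈ B1 → different blocks

NO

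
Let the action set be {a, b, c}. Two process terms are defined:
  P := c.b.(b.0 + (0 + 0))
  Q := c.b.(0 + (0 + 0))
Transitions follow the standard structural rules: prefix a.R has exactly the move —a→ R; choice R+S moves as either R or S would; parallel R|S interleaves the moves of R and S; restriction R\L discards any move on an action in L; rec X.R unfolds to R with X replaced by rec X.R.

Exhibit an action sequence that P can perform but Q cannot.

LTS(P): 4 reachable states
  s0 = c.b.(b.0 + (0 + 0)) :: --c--▸ s1
  s1 = b.(b.0 + (0 + 0)) :: --b--▸ s2
  s2 = b.0 + (0 + 0) :: --b--▸ s3
  s3 = 0 :: stopped
LTS(Q): 3 reachable states
  t0 = c.b.(0 + (0 + 0)) :: --c--▸ t1
  t1 = b.(0 + (0 + 0)) :: --b--▸ t2
  t2 = 0 + (0 + 0) :: stopped
Trace ⟨cbb⟩ through P, begin at {s0}:
  [1] c ⇒ {s1}
  [2] b ⇒ {s2}
  [3] b ⇒ {s3}
  ✓ P
Trace ⟨cbb⟩ through Q, begin at {t0}:
  [1] c ⇒ {t1}
  [2] b ⇒ {t2}
  [3] b ⇒ no successor for Q

cbb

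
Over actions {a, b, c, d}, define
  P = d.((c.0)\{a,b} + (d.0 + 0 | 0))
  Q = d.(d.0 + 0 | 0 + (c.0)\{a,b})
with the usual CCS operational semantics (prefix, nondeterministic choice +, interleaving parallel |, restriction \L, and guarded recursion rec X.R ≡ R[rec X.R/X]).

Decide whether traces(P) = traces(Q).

P's transition system — 4 states:
  u0 = d.((c.0)\{a,b} + (d.0 + 0 | 0)) has moves -d-> u1
  u1 = (c.0)\{a,b} + (d.0 + 0 | 0) has moves -c-> u2, -d-> u3
  u2 = 0\{a,b} has moves deadlocked
  u3 = 0 has moves deadlocked
Q's transition system — 4 states:
  v0 = d.(d.0 + 0 | 0 + (c.0)\{a,b}) has moves -d-> v1
  v1 = d.0 + 0 | 0 + (c.0)\{a,b} has moves -c-> v2, -d-> v3
  v2 = 0\{a,b} has moves deadlocked
  v3 = 0 has moves deadlocked
Coarsest stable partition (strong bisimilarity classes):
  B0 = {u0, v0}
  B1 = {u1, v1}
  B2 = {u2, u3, v2, v3}
u0 ∈ B0, v0 ∈ B0 → same block
Bisimilar ⇒ trace-equivalent.

YES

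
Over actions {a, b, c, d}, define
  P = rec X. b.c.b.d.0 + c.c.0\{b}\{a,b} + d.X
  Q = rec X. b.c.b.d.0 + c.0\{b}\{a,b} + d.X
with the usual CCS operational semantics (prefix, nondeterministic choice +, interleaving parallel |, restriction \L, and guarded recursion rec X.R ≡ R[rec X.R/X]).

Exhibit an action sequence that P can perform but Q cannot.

cc

P's transition system — 7 states:
  m0 = rec X. b.c.b.d.0 + c.c.0\{b}\{a,b} + d.X has moves =b=> m1, =c=> m2, =d=> m0
  m1 = c.b.d.0 has moves =c=> m3
  m2 = c.0\{b}\{a,b} has moves =c=> m4
  m3 = b.d.0 has moves =b=> m5
  m4 = 0\{b}\{a,b} has moves stopped
  m5 = d.0 has moves =d=> m6
  m6 = 0 has moves stopped
Q's transition system — 6 states:
  n0 = rec X. b.c.b.d.0 + c.0\{b}\{a,b} + d.X has moves =b=> n1, =c=> n2, =d=> n0
  n1 = c.b.d.0 has moves =c=> n3
  n2 = 0\{b}\{a,b} has moves stopped
  n3 = b.d.0 has moves =b=> n4
  n4 = d.0 has moves =d=> n5
  n5 = 0 has moves stopped
Trace ⟨cc⟩ through P, begin at {m0}:
  after c @ step 1: {m2}
  after c @ step 2: {m4}
  ✓ P
Trace ⟨cc⟩ through Q, begin at {n0}:
  after c @ step 1: {n2}
  after c @ step 2: ∅  — Q cannot continue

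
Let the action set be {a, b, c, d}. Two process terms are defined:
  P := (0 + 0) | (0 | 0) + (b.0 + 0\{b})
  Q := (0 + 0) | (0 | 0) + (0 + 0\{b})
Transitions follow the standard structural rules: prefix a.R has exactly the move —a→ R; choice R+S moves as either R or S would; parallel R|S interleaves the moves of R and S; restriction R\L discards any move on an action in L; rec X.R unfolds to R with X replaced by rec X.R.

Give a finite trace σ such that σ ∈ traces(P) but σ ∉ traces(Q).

Reachable graph of P (2 states):
  m0 = (0 + 0) | (0 | 0) + (b.0 + 0\{b}) → --b--▸ m1
  m1 = 0 → ∅
Reachable graph of Q (1 states):
  n0 = (0 + 0) | (0 | 0) + (0 + 0\{b}) → ∅
Executing b from P (initial set {m0}):
  step 1 (b): {m1}
  P completes σ.
Executing b from Q (initial set {n0}):
  step 1 (b): ∅ (Q stuck)

b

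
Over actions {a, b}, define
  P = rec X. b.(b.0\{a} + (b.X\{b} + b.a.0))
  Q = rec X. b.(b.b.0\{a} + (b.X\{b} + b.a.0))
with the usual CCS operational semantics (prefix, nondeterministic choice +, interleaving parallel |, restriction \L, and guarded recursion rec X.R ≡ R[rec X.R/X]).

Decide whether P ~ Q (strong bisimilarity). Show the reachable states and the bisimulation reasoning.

NO

Reachable graph of P (6 states):
  m0 = rec X. b.(b.0\{a} + (b.X\{b} + b.a.0)) ⊢ --b--▸ m1
  m1 = b.0\{a} + (b.(rec X. b.(b.0\{a} + (b.X\{b} + b.a.0)))\{b} + b.a.0) ⊢ --b--▸ m2, --b--▸ m3, --b--▸ m4
  m2 = (rec X. b.(b.0\{a} + (b.X\{b} + b.a.0)))\{b} ⊢ deadlocked
  m3 = 0\{a} ⊢ deadlocked
  m4 = a.0 ⊢ --a--▸ m5
  m5 = 0 ⊢ deadlocked
Reachable graph of Q (7 states):
  n0 = rec X. b.(b.b.0\{a} + (b.X\{b} + b.a.0)) ⊢ --b--▸ n1
  n1 = b.b.0\{a} + (b.(rec X. b.(b.b.0\{a} + (b.X\{b} + b.a.0)))\{b} + b.a.0) ⊢ --b--▸ n2, --b--▸ n3, --b--▸ n4
  n2 = (rec X. b.(b.b.0\{a} + (b.X\{b} + b.a.0)))\{b} ⊢ deadlocked
  n3 = a.0 ⊢ --a--▸ n5
  n4 = b.0\{a} ⊢ --b--▸ n6
  n5 = 0 ⊢ deadlocked
  n6 = 0\{a} ⊢ deadlocked
Partition-refinement fixed point:
  B0 = {m0}
  B1 = {m1}
  B2 = {m2, m3, m5, n2, n5, n6}
  B3 = {m4, n3}
  B4 = {n0}
  B5 = {n1}
  B6 = {n4}
m0 ∈ B0, n0 ∈ B4 → different blocks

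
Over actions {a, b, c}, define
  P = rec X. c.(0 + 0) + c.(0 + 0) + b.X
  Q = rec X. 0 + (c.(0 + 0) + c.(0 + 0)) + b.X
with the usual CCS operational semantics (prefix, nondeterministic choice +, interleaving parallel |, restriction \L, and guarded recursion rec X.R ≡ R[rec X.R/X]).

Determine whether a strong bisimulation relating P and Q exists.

P's transition system — 2 states:
  m0 = rec X. c.(0 + 0) + c.(0 + 0) + b.X | =b=> m0, =c=> m1
  m1 = 0 + 0 | stopped
Q's transition system — 2 states:
  n0 = rec X. 0 + (c.(0 + 0) + c.(0 + 0)) + b.X | =b=> n0, =c=> n1
  n1 = 0 + 0 | stopped
Coarsest stable partition (strong bisimilarity classes):
  B0 = {m0, n0}
  B1 = {m1, n1}
m0 ∈ B0, n0 ∈ B0 → same block

bisimilar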